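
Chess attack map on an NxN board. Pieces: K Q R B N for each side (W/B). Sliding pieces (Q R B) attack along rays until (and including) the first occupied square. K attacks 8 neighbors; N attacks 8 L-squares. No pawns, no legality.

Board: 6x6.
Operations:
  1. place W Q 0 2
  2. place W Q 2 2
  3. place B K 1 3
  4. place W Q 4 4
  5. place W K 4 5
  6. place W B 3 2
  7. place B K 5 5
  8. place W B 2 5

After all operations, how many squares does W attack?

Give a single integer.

Answer: 33

Derivation:
Op 1: place WQ@(0,2)
Op 2: place WQ@(2,2)
Op 3: place BK@(1,3)
Op 4: place WQ@(4,4)
Op 5: place WK@(4,5)
Op 6: place WB@(3,2)
Op 7: place BK@(5,5)
Op 8: place WB@(2,5)
Per-piece attacks for W:
  WQ@(0,2): attacks (0,3) (0,4) (0,5) (0,1) (0,0) (1,2) (2,2) (1,3) (1,1) (2,0) [ray(1,0) blocked at (2,2); ray(1,1) blocked at (1,3)]
  WQ@(2,2): attacks (2,3) (2,4) (2,5) (2,1) (2,0) (3,2) (1,2) (0,2) (3,3) (4,4) (3,1) (4,0) (1,3) (1,1) (0,0) [ray(0,1) blocked at (2,5); ray(1,0) blocked at (3,2); ray(-1,0) blocked at (0,2); ray(1,1) blocked at (4,4); ray(-1,1) blocked at (1,3)]
  WB@(2,5): attacks (3,4) (4,3) (5,2) (1,4) (0,3)
  WB@(3,2): attacks (4,3) (5,4) (4,1) (5,0) (2,3) (1,4) (0,5) (2,1) (1,0)
  WQ@(4,4): attacks (4,5) (4,3) (4,2) (4,1) (4,0) (5,4) (3,4) (2,4) (1,4) (0,4) (5,5) (5,3) (3,5) (3,3) (2,2) [ray(0,1) blocked at (4,5); ray(1,1) blocked at (5,5); ray(-1,-1) blocked at (2,2)]
  WK@(4,5): attacks (4,4) (5,5) (3,5) (5,4) (3,4)
Union (33 distinct): (0,0) (0,1) (0,2) (0,3) (0,4) (0,5) (1,0) (1,1) (1,2) (1,3) (1,4) (2,0) (2,1) (2,2) (2,3) (2,4) (2,5) (3,1) (3,2) (3,3) (3,4) (3,5) (4,0) (4,1) (4,2) (4,3) (4,4) (4,5) (5,0) (5,2) (5,3) (5,4) (5,5)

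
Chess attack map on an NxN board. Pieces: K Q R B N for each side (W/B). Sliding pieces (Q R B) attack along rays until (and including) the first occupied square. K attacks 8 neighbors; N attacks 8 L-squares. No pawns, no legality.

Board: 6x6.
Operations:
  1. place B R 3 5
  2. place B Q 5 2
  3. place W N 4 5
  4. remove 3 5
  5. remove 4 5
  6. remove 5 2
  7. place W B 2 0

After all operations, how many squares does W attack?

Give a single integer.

Op 1: place BR@(3,5)
Op 2: place BQ@(5,2)
Op 3: place WN@(4,5)
Op 4: remove (3,5)
Op 5: remove (4,5)
Op 6: remove (5,2)
Op 7: place WB@(2,0)
Per-piece attacks for W:
  WB@(2,0): attacks (3,1) (4,2) (5,3) (1,1) (0,2)
Union (5 distinct): (0,2) (1,1) (3,1) (4,2) (5,3)

Answer: 5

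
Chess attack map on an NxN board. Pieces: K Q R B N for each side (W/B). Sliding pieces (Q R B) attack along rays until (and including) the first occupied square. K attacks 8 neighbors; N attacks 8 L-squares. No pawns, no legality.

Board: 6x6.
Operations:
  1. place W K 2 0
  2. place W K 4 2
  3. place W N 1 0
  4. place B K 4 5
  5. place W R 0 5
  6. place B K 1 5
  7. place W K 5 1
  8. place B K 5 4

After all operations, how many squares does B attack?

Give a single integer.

Answer: 13

Derivation:
Op 1: place WK@(2,0)
Op 2: place WK@(4,2)
Op 3: place WN@(1,0)
Op 4: place BK@(4,5)
Op 5: place WR@(0,5)
Op 6: place BK@(1,5)
Op 7: place WK@(5,1)
Op 8: place BK@(5,4)
Per-piece attacks for B:
  BK@(1,5): attacks (1,4) (2,5) (0,5) (2,4) (0,4)
  BK@(4,5): attacks (4,4) (5,5) (3,5) (5,4) (3,4)
  BK@(5,4): attacks (5,5) (5,3) (4,4) (4,5) (4,3)
Union (13 distinct): (0,4) (0,5) (1,4) (2,4) (2,5) (3,4) (3,5) (4,3) (4,4) (4,5) (5,3) (5,4) (5,5)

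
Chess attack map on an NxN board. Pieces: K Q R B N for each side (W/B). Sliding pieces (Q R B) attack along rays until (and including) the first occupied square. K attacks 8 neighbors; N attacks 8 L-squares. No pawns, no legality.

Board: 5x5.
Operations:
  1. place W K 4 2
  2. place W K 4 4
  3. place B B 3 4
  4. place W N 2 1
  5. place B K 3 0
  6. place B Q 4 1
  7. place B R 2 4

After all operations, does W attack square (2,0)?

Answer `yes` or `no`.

Answer: no

Derivation:
Op 1: place WK@(4,2)
Op 2: place WK@(4,4)
Op 3: place BB@(3,4)
Op 4: place WN@(2,1)
Op 5: place BK@(3,0)
Op 6: place BQ@(4,1)
Op 7: place BR@(2,4)
Per-piece attacks for W:
  WN@(2,1): attacks (3,3) (4,2) (1,3) (0,2) (4,0) (0,0)
  WK@(4,2): attacks (4,3) (4,1) (3,2) (3,3) (3,1)
  WK@(4,4): attacks (4,3) (3,4) (3,3)
W attacks (2,0): no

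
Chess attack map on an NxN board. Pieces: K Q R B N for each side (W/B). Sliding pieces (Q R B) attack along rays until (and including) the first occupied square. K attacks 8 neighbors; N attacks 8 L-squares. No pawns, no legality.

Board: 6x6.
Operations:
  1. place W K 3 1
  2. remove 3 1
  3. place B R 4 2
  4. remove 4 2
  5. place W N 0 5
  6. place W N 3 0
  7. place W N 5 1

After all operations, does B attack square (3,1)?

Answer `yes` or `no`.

Answer: no

Derivation:
Op 1: place WK@(3,1)
Op 2: remove (3,1)
Op 3: place BR@(4,2)
Op 4: remove (4,2)
Op 5: place WN@(0,5)
Op 6: place WN@(3,0)
Op 7: place WN@(5,1)
Per-piece attacks for B:
B attacks (3,1): no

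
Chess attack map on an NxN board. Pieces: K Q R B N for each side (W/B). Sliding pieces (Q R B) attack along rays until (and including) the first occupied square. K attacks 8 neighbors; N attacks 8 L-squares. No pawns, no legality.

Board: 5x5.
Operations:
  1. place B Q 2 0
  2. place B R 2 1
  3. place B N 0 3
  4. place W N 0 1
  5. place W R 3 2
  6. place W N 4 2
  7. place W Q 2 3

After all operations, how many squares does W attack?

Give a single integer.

Op 1: place BQ@(2,0)
Op 2: place BR@(2,1)
Op 3: place BN@(0,3)
Op 4: place WN@(0,1)
Op 5: place WR@(3,2)
Op 6: place WN@(4,2)
Op 7: place WQ@(2,3)
Per-piece attacks for W:
  WN@(0,1): attacks (1,3) (2,2) (2,0)
  WQ@(2,3): attacks (2,4) (2,2) (2,1) (3,3) (4,3) (1,3) (0,3) (3,4) (3,2) (1,4) (1,2) (0,1) [ray(0,-1) blocked at (2,1); ray(-1,0) blocked at (0,3); ray(1,-1) blocked at (3,2); ray(-1,-1) blocked at (0,1)]
  WR@(3,2): attacks (3,3) (3,4) (3,1) (3,0) (4,2) (2,2) (1,2) (0,2) [ray(1,0) blocked at (4,2)]
  WN@(4,2): attacks (3,4) (2,3) (3,0) (2,1)
Union (18 distinct): (0,1) (0,2) (0,3) (1,2) (1,3) (1,4) (2,0) (2,1) (2,2) (2,3) (2,4) (3,0) (3,1) (3,2) (3,3) (3,4) (4,2) (4,3)

Answer: 18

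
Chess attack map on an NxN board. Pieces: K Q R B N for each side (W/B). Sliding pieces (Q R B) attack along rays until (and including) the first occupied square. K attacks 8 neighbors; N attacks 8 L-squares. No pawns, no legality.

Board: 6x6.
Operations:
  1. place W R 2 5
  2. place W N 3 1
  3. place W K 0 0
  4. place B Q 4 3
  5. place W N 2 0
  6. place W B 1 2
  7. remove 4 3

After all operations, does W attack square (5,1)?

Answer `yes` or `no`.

Op 1: place WR@(2,5)
Op 2: place WN@(3,1)
Op 3: place WK@(0,0)
Op 4: place BQ@(4,3)
Op 5: place WN@(2,0)
Op 6: place WB@(1,2)
Op 7: remove (4,3)
Per-piece attacks for W:
  WK@(0,0): attacks (0,1) (1,0) (1,1)
  WB@(1,2): attacks (2,3) (3,4) (4,5) (2,1) (3,0) (0,3) (0,1)
  WN@(2,0): attacks (3,2) (4,1) (1,2) (0,1)
  WR@(2,5): attacks (2,4) (2,3) (2,2) (2,1) (2,0) (3,5) (4,5) (5,5) (1,5) (0,5) [ray(0,-1) blocked at (2,0)]
  WN@(3,1): attacks (4,3) (5,2) (2,3) (1,2) (5,0) (1,0)
W attacks (5,1): no

Answer: no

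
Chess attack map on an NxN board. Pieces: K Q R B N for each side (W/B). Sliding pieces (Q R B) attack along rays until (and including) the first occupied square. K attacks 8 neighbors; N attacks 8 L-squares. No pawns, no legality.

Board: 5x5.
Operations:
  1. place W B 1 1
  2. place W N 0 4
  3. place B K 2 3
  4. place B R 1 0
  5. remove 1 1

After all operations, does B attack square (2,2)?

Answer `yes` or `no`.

Op 1: place WB@(1,1)
Op 2: place WN@(0,4)
Op 3: place BK@(2,3)
Op 4: place BR@(1,0)
Op 5: remove (1,1)
Per-piece attacks for B:
  BR@(1,0): attacks (1,1) (1,2) (1,3) (1,4) (2,0) (3,0) (4,0) (0,0)
  BK@(2,3): attacks (2,4) (2,2) (3,3) (1,3) (3,4) (3,2) (1,4) (1,2)
B attacks (2,2): yes

Answer: yes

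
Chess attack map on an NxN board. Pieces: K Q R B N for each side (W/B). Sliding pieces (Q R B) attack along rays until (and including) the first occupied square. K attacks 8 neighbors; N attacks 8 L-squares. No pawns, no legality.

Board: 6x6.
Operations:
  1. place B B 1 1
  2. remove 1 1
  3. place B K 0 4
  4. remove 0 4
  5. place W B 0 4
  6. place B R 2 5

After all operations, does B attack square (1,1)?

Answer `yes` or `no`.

Answer: no

Derivation:
Op 1: place BB@(1,1)
Op 2: remove (1,1)
Op 3: place BK@(0,4)
Op 4: remove (0,4)
Op 5: place WB@(0,4)
Op 6: place BR@(2,5)
Per-piece attacks for B:
  BR@(2,5): attacks (2,4) (2,3) (2,2) (2,1) (2,0) (3,5) (4,5) (5,5) (1,5) (0,5)
B attacks (1,1): no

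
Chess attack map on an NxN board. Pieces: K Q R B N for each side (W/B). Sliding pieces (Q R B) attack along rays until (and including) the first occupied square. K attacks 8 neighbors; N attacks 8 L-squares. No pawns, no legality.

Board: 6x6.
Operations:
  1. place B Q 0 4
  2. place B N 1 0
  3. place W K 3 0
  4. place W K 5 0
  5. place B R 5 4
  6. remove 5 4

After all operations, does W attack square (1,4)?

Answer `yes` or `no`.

Answer: no

Derivation:
Op 1: place BQ@(0,4)
Op 2: place BN@(1,0)
Op 3: place WK@(3,0)
Op 4: place WK@(5,0)
Op 5: place BR@(5,4)
Op 6: remove (5,4)
Per-piece attacks for W:
  WK@(3,0): attacks (3,1) (4,0) (2,0) (4,1) (2,1)
  WK@(5,0): attacks (5,1) (4,0) (4,1)
W attacks (1,4): no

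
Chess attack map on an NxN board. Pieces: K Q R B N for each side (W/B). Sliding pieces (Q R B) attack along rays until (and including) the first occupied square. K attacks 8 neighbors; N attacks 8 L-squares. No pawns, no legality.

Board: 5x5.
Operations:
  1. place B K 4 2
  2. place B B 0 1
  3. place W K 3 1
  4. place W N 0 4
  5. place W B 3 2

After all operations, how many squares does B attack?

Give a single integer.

Answer: 9

Derivation:
Op 1: place BK@(4,2)
Op 2: place BB@(0,1)
Op 3: place WK@(3,1)
Op 4: place WN@(0,4)
Op 5: place WB@(3,2)
Per-piece attacks for B:
  BB@(0,1): attacks (1,2) (2,3) (3,4) (1,0)
  BK@(4,2): attacks (4,3) (4,1) (3,2) (3,3) (3,1)
Union (9 distinct): (1,0) (1,2) (2,3) (3,1) (3,2) (3,3) (3,4) (4,1) (4,3)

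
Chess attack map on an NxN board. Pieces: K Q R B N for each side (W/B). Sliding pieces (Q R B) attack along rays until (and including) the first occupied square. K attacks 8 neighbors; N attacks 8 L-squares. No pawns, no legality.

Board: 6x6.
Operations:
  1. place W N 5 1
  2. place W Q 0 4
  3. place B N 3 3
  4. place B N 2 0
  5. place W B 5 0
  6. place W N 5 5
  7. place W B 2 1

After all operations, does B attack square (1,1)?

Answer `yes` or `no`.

Op 1: place WN@(5,1)
Op 2: place WQ@(0,4)
Op 3: place BN@(3,3)
Op 4: place BN@(2,0)
Op 5: place WB@(5,0)
Op 6: place WN@(5,5)
Op 7: place WB@(2,1)
Per-piece attacks for B:
  BN@(2,0): attacks (3,2) (4,1) (1,2) (0,1)
  BN@(3,3): attacks (4,5) (5,4) (2,5) (1,4) (4,1) (5,2) (2,1) (1,2)
B attacks (1,1): no

Answer: no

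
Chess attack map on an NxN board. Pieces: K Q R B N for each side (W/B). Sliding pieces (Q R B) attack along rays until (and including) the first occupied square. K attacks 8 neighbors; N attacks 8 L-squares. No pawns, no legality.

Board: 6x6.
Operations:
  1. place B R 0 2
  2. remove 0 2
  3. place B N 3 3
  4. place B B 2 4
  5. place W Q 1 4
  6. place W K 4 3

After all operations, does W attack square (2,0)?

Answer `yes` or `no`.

Op 1: place BR@(0,2)
Op 2: remove (0,2)
Op 3: place BN@(3,3)
Op 4: place BB@(2,4)
Op 5: place WQ@(1,4)
Op 6: place WK@(4,3)
Per-piece attacks for W:
  WQ@(1,4): attacks (1,5) (1,3) (1,2) (1,1) (1,0) (2,4) (0,4) (2,5) (2,3) (3,2) (4,1) (5,0) (0,5) (0,3) [ray(1,0) blocked at (2,4)]
  WK@(4,3): attacks (4,4) (4,2) (5,3) (3,3) (5,4) (5,2) (3,4) (3,2)
W attacks (2,0): no

Answer: no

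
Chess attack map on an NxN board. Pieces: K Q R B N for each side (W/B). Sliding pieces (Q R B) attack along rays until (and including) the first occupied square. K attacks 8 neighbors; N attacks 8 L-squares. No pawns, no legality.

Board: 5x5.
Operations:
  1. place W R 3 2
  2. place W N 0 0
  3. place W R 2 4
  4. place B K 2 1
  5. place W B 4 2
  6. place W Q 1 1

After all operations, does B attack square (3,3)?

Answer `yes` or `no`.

Op 1: place WR@(3,2)
Op 2: place WN@(0,0)
Op 3: place WR@(2,4)
Op 4: place BK@(2,1)
Op 5: place WB@(4,2)
Op 6: place WQ@(1,1)
Per-piece attacks for B:
  BK@(2,1): attacks (2,2) (2,0) (3,1) (1,1) (3,2) (3,0) (1,2) (1,0)
B attacks (3,3): no

Answer: no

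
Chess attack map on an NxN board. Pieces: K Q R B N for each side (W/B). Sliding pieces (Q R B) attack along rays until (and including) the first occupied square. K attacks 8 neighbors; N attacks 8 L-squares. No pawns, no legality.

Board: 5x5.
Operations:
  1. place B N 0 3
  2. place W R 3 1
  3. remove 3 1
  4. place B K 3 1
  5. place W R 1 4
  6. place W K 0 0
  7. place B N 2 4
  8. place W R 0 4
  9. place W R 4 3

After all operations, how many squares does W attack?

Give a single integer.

Answer: 15

Derivation:
Op 1: place BN@(0,3)
Op 2: place WR@(3,1)
Op 3: remove (3,1)
Op 4: place BK@(3,1)
Op 5: place WR@(1,4)
Op 6: place WK@(0,0)
Op 7: place BN@(2,4)
Op 8: place WR@(0,4)
Op 9: place WR@(4,3)
Per-piece attacks for W:
  WK@(0,0): attacks (0,1) (1,0) (1,1)
  WR@(0,4): attacks (0,3) (1,4) [ray(0,-1) blocked at (0,3); ray(1,0) blocked at (1,4)]
  WR@(1,4): attacks (1,3) (1,2) (1,1) (1,0) (2,4) (0,4) [ray(1,0) blocked at (2,4); ray(-1,0) blocked at (0,4)]
  WR@(4,3): attacks (4,4) (4,2) (4,1) (4,0) (3,3) (2,3) (1,3) (0,3) [ray(-1,0) blocked at (0,3)]
Union (15 distinct): (0,1) (0,3) (0,4) (1,0) (1,1) (1,2) (1,3) (1,4) (2,3) (2,4) (3,3) (4,0) (4,1) (4,2) (4,4)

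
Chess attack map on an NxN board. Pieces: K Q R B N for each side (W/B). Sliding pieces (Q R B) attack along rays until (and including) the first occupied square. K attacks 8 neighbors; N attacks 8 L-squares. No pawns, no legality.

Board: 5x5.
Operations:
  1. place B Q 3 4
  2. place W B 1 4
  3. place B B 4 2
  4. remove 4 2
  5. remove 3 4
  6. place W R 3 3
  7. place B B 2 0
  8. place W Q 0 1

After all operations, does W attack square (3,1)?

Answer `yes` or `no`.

Op 1: place BQ@(3,4)
Op 2: place WB@(1,4)
Op 3: place BB@(4,2)
Op 4: remove (4,2)
Op 5: remove (3,4)
Op 6: place WR@(3,3)
Op 7: place BB@(2,0)
Op 8: place WQ@(0,1)
Per-piece attacks for W:
  WQ@(0,1): attacks (0,2) (0,3) (0,4) (0,0) (1,1) (2,1) (3,1) (4,1) (1,2) (2,3) (3,4) (1,0)
  WB@(1,4): attacks (2,3) (3,2) (4,1) (0,3)
  WR@(3,3): attacks (3,4) (3,2) (3,1) (3,0) (4,3) (2,3) (1,3) (0,3)
W attacks (3,1): yes

Answer: yes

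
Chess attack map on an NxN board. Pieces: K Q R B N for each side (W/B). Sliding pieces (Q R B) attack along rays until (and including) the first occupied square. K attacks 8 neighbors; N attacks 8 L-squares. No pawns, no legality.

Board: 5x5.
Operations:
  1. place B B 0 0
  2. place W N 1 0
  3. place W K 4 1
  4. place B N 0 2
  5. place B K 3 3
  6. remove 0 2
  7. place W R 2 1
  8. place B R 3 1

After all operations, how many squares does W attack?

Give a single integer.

Answer: 12

Derivation:
Op 1: place BB@(0,0)
Op 2: place WN@(1,0)
Op 3: place WK@(4,1)
Op 4: place BN@(0,2)
Op 5: place BK@(3,3)
Op 6: remove (0,2)
Op 7: place WR@(2,1)
Op 8: place BR@(3,1)
Per-piece attacks for W:
  WN@(1,0): attacks (2,2) (3,1) (0,2)
  WR@(2,1): attacks (2,2) (2,3) (2,4) (2,0) (3,1) (1,1) (0,1) [ray(1,0) blocked at (3,1)]
  WK@(4,1): attacks (4,2) (4,0) (3,1) (3,2) (3,0)
Union (12 distinct): (0,1) (0,2) (1,1) (2,0) (2,2) (2,3) (2,4) (3,0) (3,1) (3,2) (4,0) (4,2)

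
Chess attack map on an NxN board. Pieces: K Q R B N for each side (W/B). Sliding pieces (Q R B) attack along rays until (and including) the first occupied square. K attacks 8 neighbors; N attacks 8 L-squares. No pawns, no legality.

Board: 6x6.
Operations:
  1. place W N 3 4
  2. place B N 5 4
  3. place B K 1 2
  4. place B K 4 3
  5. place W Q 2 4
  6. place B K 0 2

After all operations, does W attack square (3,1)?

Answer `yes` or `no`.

Answer: no

Derivation:
Op 1: place WN@(3,4)
Op 2: place BN@(5,4)
Op 3: place BK@(1,2)
Op 4: place BK@(4,3)
Op 5: place WQ@(2,4)
Op 6: place BK@(0,2)
Per-piece attacks for W:
  WQ@(2,4): attacks (2,5) (2,3) (2,2) (2,1) (2,0) (3,4) (1,4) (0,4) (3,5) (3,3) (4,2) (5,1) (1,5) (1,3) (0,2) [ray(1,0) blocked at (3,4); ray(-1,-1) blocked at (0,2)]
  WN@(3,4): attacks (5,5) (1,5) (4,2) (5,3) (2,2) (1,3)
W attacks (3,1): no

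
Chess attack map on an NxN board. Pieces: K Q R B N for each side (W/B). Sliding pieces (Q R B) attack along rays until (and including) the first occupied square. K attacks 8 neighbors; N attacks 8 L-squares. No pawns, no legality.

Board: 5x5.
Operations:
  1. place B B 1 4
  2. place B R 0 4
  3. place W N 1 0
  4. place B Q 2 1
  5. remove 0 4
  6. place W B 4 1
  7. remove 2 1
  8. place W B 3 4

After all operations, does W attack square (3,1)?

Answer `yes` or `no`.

Op 1: place BB@(1,4)
Op 2: place BR@(0,4)
Op 3: place WN@(1,0)
Op 4: place BQ@(2,1)
Op 5: remove (0,4)
Op 6: place WB@(4,1)
Op 7: remove (2,1)
Op 8: place WB@(3,4)
Per-piece attacks for W:
  WN@(1,0): attacks (2,2) (3,1) (0,2)
  WB@(3,4): attacks (4,3) (2,3) (1,2) (0,1)
  WB@(4,1): attacks (3,2) (2,3) (1,4) (3,0) [ray(-1,1) blocked at (1,4)]
W attacks (3,1): yes

Answer: yes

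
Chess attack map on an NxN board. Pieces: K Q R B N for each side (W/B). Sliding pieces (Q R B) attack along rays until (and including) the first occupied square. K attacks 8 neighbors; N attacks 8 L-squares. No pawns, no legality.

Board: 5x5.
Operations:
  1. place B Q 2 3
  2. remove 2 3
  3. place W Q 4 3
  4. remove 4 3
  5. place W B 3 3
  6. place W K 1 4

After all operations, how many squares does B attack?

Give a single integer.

Op 1: place BQ@(2,3)
Op 2: remove (2,3)
Op 3: place WQ@(4,3)
Op 4: remove (4,3)
Op 5: place WB@(3,3)
Op 6: place WK@(1,4)
Per-piece attacks for B:
Union (0 distinct): (none)

Answer: 0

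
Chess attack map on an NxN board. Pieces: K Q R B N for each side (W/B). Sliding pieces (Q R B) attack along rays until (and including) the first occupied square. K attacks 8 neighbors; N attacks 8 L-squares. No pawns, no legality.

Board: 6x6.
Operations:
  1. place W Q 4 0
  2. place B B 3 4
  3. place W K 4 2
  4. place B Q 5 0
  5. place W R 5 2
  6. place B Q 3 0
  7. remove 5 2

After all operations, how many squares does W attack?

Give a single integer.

Op 1: place WQ@(4,0)
Op 2: place BB@(3,4)
Op 3: place WK@(4,2)
Op 4: place BQ@(5,0)
Op 5: place WR@(5,2)
Op 6: place BQ@(3,0)
Op 7: remove (5,2)
Per-piece attacks for W:
  WQ@(4,0): attacks (4,1) (4,2) (5,0) (3,0) (5,1) (3,1) (2,2) (1,3) (0,4) [ray(0,1) blocked at (4,2); ray(1,0) blocked at (5,0); ray(-1,0) blocked at (3,0)]
  WK@(4,2): attacks (4,3) (4,1) (5,2) (3,2) (5,3) (5,1) (3,3) (3,1)
Union (14 distinct): (0,4) (1,3) (2,2) (3,0) (3,1) (3,2) (3,3) (4,1) (4,2) (4,3) (5,0) (5,1) (5,2) (5,3)

Answer: 14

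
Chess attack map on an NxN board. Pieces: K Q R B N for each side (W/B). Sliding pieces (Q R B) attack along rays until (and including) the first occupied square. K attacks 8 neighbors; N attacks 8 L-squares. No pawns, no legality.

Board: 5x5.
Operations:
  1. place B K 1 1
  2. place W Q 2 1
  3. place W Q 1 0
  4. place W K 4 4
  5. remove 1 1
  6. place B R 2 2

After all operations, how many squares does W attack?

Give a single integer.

Op 1: place BK@(1,1)
Op 2: place WQ@(2,1)
Op 3: place WQ@(1,0)
Op 4: place WK@(4,4)
Op 5: remove (1,1)
Op 6: place BR@(2,2)
Per-piece attacks for W:
  WQ@(1,0): attacks (1,1) (1,2) (1,3) (1,4) (2,0) (3,0) (4,0) (0,0) (2,1) (0,1) [ray(1,1) blocked at (2,1)]
  WQ@(2,1): attacks (2,2) (2,0) (3,1) (4,1) (1,1) (0,1) (3,2) (4,3) (3,0) (1,2) (0,3) (1,0) [ray(0,1) blocked at (2,2); ray(-1,-1) blocked at (1,0)]
  WK@(4,4): attacks (4,3) (3,4) (3,3)
Union (19 distinct): (0,0) (0,1) (0,3) (1,0) (1,1) (1,2) (1,3) (1,4) (2,0) (2,1) (2,2) (3,0) (3,1) (3,2) (3,3) (3,4) (4,0) (4,1) (4,3)

Answer: 19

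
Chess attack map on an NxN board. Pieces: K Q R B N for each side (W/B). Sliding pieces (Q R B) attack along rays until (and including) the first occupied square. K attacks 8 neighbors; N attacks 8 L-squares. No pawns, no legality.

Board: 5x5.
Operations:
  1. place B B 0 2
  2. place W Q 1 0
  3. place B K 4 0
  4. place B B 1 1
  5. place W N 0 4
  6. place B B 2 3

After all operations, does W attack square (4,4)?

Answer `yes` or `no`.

Answer: no

Derivation:
Op 1: place BB@(0,2)
Op 2: place WQ@(1,0)
Op 3: place BK@(4,0)
Op 4: place BB@(1,1)
Op 5: place WN@(0,4)
Op 6: place BB@(2,3)
Per-piece attacks for W:
  WN@(0,4): attacks (1,2) (2,3)
  WQ@(1,0): attacks (1,1) (2,0) (3,0) (4,0) (0,0) (2,1) (3,2) (4,3) (0,1) [ray(0,1) blocked at (1,1); ray(1,0) blocked at (4,0)]
W attacks (4,4): no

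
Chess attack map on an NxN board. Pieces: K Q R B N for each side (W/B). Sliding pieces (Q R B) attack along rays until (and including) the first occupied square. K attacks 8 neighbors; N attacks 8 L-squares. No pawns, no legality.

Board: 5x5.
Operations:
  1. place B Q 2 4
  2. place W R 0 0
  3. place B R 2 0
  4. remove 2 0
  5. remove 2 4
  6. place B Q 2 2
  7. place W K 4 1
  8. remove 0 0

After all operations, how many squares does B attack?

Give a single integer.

Answer: 16

Derivation:
Op 1: place BQ@(2,4)
Op 2: place WR@(0,0)
Op 3: place BR@(2,0)
Op 4: remove (2,0)
Op 5: remove (2,4)
Op 6: place BQ@(2,2)
Op 7: place WK@(4,1)
Op 8: remove (0,0)
Per-piece attacks for B:
  BQ@(2,2): attacks (2,3) (2,4) (2,1) (2,0) (3,2) (4,2) (1,2) (0,2) (3,3) (4,4) (3,1) (4,0) (1,3) (0,4) (1,1) (0,0)
Union (16 distinct): (0,0) (0,2) (0,4) (1,1) (1,2) (1,3) (2,0) (2,1) (2,3) (2,4) (3,1) (3,2) (3,3) (4,0) (4,2) (4,4)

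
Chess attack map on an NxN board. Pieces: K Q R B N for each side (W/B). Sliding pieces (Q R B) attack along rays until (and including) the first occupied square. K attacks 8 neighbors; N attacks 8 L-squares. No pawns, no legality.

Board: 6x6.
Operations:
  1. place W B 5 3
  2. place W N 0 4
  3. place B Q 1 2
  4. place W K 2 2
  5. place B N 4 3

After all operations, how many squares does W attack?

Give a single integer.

Op 1: place WB@(5,3)
Op 2: place WN@(0,4)
Op 3: place BQ@(1,2)
Op 4: place WK@(2,2)
Op 5: place BN@(4,3)
Per-piece attacks for W:
  WN@(0,4): attacks (2,5) (1,2) (2,3)
  WK@(2,2): attacks (2,3) (2,1) (3,2) (1,2) (3,3) (3,1) (1,3) (1,1)
  WB@(5,3): attacks (4,4) (3,5) (4,2) (3,1) (2,0)
Union (13 distinct): (1,1) (1,2) (1,3) (2,0) (2,1) (2,3) (2,5) (3,1) (3,2) (3,3) (3,5) (4,2) (4,4)

Answer: 13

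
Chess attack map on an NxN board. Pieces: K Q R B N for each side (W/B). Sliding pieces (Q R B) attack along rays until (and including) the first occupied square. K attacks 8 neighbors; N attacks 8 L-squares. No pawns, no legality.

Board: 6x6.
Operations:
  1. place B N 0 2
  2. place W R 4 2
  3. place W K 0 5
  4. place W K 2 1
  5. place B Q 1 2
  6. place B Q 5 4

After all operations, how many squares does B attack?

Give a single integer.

Answer: 24

Derivation:
Op 1: place BN@(0,2)
Op 2: place WR@(4,2)
Op 3: place WK@(0,5)
Op 4: place WK@(2,1)
Op 5: place BQ@(1,2)
Op 6: place BQ@(5,4)
Per-piece attacks for B:
  BN@(0,2): attacks (1,4) (2,3) (1,0) (2,1)
  BQ@(1,2): attacks (1,3) (1,4) (1,5) (1,1) (1,0) (2,2) (3,2) (4,2) (0,2) (2,3) (3,4) (4,5) (2,1) (0,3) (0,1) [ray(1,0) blocked at (4,2); ray(-1,0) blocked at (0,2); ray(1,-1) blocked at (2,1)]
  BQ@(5,4): attacks (5,5) (5,3) (5,2) (5,1) (5,0) (4,4) (3,4) (2,4) (1,4) (0,4) (4,5) (4,3) (3,2) (2,1) [ray(-1,-1) blocked at (2,1)]
Union (24 distinct): (0,1) (0,2) (0,3) (0,4) (1,0) (1,1) (1,3) (1,4) (1,5) (2,1) (2,2) (2,3) (2,4) (3,2) (3,4) (4,2) (4,3) (4,4) (4,5) (5,0) (5,1) (5,2) (5,3) (5,5)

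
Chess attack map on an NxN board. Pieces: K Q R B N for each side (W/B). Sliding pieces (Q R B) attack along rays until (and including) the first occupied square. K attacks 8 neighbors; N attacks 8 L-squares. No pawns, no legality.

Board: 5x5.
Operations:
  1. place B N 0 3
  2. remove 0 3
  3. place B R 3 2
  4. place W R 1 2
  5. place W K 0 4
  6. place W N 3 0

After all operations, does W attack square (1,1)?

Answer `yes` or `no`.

Answer: yes

Derivation:
Op 1: place BN@(0,3)
Op 2: remove (0,3)
Op 3: place BR@(3,2)
Op 4: place WR@(1,2)
Op 5: place WK@(0,4)
Op 6: place WN@(3,0)
Per-piece attacks for W:
  WK@(0,4): attacks (0,3) (1,4) (1,3)
  WR@(1,2): attacks (1,3) (1,4) (1,1) (1,0) (2,2) (3,2) (0,2) [ray(1,0) blocked at (3,2)]
  WN@(3,0): attacks (4,2) (2,2) (1,1)
W attacks (1,1): yes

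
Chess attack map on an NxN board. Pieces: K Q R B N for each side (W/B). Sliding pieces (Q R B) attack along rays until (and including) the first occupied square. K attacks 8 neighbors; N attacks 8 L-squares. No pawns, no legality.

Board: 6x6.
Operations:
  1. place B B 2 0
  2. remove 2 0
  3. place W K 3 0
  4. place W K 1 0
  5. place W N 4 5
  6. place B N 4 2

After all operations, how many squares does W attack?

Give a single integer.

Op 1: place BB@(2,0)
Op 2: remove (2,0)
Op 3: place WK@(3,0)
Op 4: place WK@(1,0)
Op 5: place WN@(4,5)
Op 6: place BN@(4,2)
Per-piece attacks for W:
  WK@(1,0): attacks (1,1) (2,0) (0,0) (2,1) (0,1)
  WK@(3,0): attacks (3,1) (4,0) (2,0) (4,1) (2,1)
  WN@(4,5): attacks (5,3) (3,3) (2,4)
Union (11 distinct): (0,0) (0,1) (1,1) (2,0) (2,1) (2,4) (3,1) (3,3) (4,0) (4,1) (5,3)

Answer: 11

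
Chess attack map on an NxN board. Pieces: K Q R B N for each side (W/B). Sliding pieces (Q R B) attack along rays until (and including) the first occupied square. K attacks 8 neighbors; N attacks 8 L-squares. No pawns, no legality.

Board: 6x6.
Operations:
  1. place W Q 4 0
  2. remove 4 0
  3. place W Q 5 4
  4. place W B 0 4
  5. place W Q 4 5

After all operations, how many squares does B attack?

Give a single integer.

Answer: 0

Derivation:
Op 1: place WQ@(4,0)
Op 2: remove (4,0)
Op 3: place WQ@(5,4)
Op 4: place WB@(0,4)
Op 5: place WQ@(4,5)
Per-piece attacks for B:
Union (0 distinct): (none)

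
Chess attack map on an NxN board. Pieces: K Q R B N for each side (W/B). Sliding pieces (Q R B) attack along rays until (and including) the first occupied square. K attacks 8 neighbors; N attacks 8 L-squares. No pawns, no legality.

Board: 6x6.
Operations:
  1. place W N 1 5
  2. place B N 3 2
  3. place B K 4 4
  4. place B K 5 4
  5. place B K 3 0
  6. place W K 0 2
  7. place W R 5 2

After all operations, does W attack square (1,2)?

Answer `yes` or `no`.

Op 1: place WN@(1,5)
Op 2: place BN@(3,2)
Op 3: place BK@(4,4)
Op 4: place BK@(5,4)
Op 5: place BK@(3,0)
Op 6: place WK@(0,2)
Op 7: place WR@(5,2)
Per-piece attacks for W:
  WK@(0,2): attacks (0,3) (0,1) (1,2) (1,3) (1,1)
  WN@(1,5): attacks (2,3) (3,4) (0,3)
  WR@(5,2): attacks (5,3) (5,4) (5,1) (5,0) (4,2) (3,2) [ray(0,1) blocked at (5,4); ray(-1,0) blocked at (3,2)]
W attacks (1,2): yes

Answer: yes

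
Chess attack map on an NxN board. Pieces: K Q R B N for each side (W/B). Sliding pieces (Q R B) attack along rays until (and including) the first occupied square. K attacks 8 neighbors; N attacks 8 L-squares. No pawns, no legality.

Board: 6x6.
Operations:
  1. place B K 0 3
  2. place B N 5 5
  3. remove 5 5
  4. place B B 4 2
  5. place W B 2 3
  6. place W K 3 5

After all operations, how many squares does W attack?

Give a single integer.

Answer: 12

Derivation:
Op 1: place BK@(0,3)
Op 2: place BN@(5,5)
Op 3: remove (5,5)
Op 4: place BB@(4,2)
Op 5: place WB@(2,3)
Op 6: place WK@(3,5)
Per-piece attacks for W:
  WB@(2,3): attacks (3,4) (4,5) (3,2) (4,1) (5,0) (1,4) (0,5) (1,2) (0,1)
  WK@(3,5): attacks (3,4) (4,5) (2,5) (4,4) (2,4)
Union (12 distinct): (0,1) (0,5) (1,2) (1,4) (2,4) (2,5) (3,2) (3,4) (4,1) (4,4) (4,5) (5,0)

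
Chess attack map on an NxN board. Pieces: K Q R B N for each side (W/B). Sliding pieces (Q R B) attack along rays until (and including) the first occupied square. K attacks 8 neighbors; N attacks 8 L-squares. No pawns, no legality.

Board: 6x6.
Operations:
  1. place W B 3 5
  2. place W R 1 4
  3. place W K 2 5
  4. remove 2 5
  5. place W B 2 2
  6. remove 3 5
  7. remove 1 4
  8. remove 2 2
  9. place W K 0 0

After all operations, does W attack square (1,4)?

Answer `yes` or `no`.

Answer: no

Derivation:
Op 1: place WB@(3,5)
Op 2: place WR@(1,4)
Op 3: place WK@(2,5)
Op 4: remove (2,5)
Op 5: place WB@(2,2)
Op 6: remove (3,5)
Op 7: remove (1,4)
Op 8: remove (2,2)
Op 9: place WK@(0,0)
Per-piece attacks for W:
  WK@(0,0): attacks (0,1) (1,0) (1,1)
W attacks (1,4): no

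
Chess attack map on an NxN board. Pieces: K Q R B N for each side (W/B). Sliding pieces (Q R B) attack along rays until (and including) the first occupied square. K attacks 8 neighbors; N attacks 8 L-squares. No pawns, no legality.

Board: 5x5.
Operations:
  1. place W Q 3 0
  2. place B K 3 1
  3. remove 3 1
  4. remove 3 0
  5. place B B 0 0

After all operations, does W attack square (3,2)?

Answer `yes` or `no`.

Op 1: place WQ@(3,0)
Op 2: place BK@(3,1)
Op 3: remove (3,1)
Op 4: remove (3,0)
Op 5: place BB@(0,0)
Per-piece attacks for W:
W attacks (3,2): no

Answer: no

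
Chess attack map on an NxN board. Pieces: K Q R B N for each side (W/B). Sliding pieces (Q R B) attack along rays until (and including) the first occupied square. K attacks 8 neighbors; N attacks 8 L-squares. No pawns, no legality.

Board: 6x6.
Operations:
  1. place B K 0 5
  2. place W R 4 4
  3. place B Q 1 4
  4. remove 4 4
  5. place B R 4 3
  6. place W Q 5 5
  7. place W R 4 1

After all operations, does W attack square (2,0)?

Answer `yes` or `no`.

Op 1: place BK@(0,5)
Op 2: place WR@(4,4)
Op 3: place BQ@(1,4)
Op 4: remove (4,4)
Op 5: place BR@(4,3)
Op 6: place WQ@(5,5)
Op 7: place WR@(4,1)
Per-piece attacks for W:
  WR@(4,1): attacks (4,2) (4,3) (4,0) (5,1) (3,1) (2,1) (1,1) (0,1) [ray(0,1) blocked at (4,3)]
  WQ@(5,5): attacks (5,4) (5,3) (5,2) (5,1) (5,0) (4,5) (3,5) (2,5) (1,5) (0,5) (4,4) (3,3) (2,2) (1,1) (0,0) [ray(-1,0) blocked at (0,5)]
W attacks (2,0): no

Answer: no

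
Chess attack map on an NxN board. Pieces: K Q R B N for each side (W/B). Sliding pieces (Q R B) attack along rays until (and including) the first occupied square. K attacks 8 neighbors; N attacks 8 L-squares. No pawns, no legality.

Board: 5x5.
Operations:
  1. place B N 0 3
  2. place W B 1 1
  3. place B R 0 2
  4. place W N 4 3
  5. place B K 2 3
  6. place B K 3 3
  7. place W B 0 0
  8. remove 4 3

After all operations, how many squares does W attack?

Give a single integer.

Op 1: place BN@(0,3)
Op 2: place WB@(1,1)
Op 3: place BR@(0,2)
Op 4: place WN@(4,3)
Op 5: place BK@(2,3)
Op 6: place BK@(3,3)
Op 7: place WB@(0,0)
Op 8: remove (4,3)
Per-piece attacks for W:
  WB@(0,0): attacks (1,1) [ray(1,1) blocked at (1,1)]
  WB@(1,1): attacks (2,2) (3,3) (2,0) (0,2) (0,0) [ray(1,1) blocked at (3,3); ray(-1,1) blocked at (0,2); ray(-1,-1) blocked at (0,0)]
Union (6 distinct): (0,0) (0,2) (1,1) (2,0) (2,2) (3,3)

Answer: 6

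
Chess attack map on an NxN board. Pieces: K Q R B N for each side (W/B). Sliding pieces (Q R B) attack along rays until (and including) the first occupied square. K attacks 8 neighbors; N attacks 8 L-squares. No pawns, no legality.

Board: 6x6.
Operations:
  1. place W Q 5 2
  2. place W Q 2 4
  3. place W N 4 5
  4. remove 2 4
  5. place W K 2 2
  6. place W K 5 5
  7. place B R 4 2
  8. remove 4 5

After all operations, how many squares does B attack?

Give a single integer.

Op 1: place WQ@(5,2)
Op 2: place WQ@(2,4)
Op 3: place WN@(4,5)
Op 4: remove (2,4)
Op 5: place WK@(2,2)
Op 6: place WK@(5,5)
Op 7: place BR@(4,2)
Op 8: remove (4,5)
Per-piece attacks for B:
  BR@(4,2): attacks (4,3) (4,4) (4,5) (4,1) (4,0) (5,2) (3,2) (2,2) [ray(1,0) blocked at (5,2); ray(-1,0) blocked at (2,2)]
Union (8 distinct): (2,2) (3,2) (4,0) (4,1) (4,3) (4,4) (4,5) (5,2)

Answer: 8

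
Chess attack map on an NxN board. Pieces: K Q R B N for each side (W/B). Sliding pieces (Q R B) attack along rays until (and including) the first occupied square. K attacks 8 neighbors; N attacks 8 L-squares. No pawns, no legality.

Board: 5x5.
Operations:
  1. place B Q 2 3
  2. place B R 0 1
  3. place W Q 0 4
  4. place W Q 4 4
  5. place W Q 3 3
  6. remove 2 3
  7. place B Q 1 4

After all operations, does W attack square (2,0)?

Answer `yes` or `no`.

Answer: no

Derivation:
Op 1: place BQ@(2,3)
Op 2: place BR@(0,1)
Op 3: place WQ@(0,4)
Op 4: place WQ@(4,4)
Op 5: place WQ@(3,3)
Op 6: remove (2,3)
Op 7: place BQ@(1,4)
Per-piece attacks for W:
  WQ@(0,4): attacks (0,3) (0,2) (0,1) (1,4) (1,3) (2,2) (3,1) (4,0) [ray(0,-1) blocked at (0,1); ray(1,0) blocked at (1,4)]
  WQ@(3,3): attacks (3,4) (3,2) (3,1) (3,0) (4,3) (2,3) (1,3) (0,3) (4,4) (4,2) (2,4) (2,2) (1,1) (0,0) [ray(1,1) blocked at (4,4)]
  WQ@(4,4): attacks (4,3) (4,2) (4,1) (4,0) (3,4) (2,4) (1,4) (3,3) [ray(-1,0) blocked at (1,4); ray(-1,-1) blocked at (3,3)]
W attacks (2,0): no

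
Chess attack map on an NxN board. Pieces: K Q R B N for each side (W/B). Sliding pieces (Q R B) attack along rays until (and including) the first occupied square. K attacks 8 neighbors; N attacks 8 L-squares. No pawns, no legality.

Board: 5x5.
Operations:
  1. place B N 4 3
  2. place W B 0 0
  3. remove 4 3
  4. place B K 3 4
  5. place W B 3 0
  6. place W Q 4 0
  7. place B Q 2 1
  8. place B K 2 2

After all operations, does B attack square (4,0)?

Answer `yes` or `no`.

Op 1: place BN@(4,3)
Op 2: place WB@(0,0)
Op 3: remove (4,3)
Op 4: place BK@(3,4)
Op 5: place WB@(3,0)
Op 6: place WQ@(4,0)
Op 7: place BQ@(2,1)
Op 8: place BK@(2,2)
Per-piece attacks for B:
  BQ@(2,1): attacks (2,2) (2,0) (3,1) (4,1) (1,1) (0,1) (3,2) (4,3) (3,0) (1,2) (0,3) (1,0) [ray(0,1) blocked at (2,2); ray(1,-1) blocked at (3,0)]
  BK@(2,2): attacks (2,3) (2,1) (3,2) (1,2) (3,3) (3,1) (1,3) (1,1)
  BK@(3,4): attacks (3,3) (4,4) (2,4) (4,3) (2,3)
B attacks (4,0): no

Answer: no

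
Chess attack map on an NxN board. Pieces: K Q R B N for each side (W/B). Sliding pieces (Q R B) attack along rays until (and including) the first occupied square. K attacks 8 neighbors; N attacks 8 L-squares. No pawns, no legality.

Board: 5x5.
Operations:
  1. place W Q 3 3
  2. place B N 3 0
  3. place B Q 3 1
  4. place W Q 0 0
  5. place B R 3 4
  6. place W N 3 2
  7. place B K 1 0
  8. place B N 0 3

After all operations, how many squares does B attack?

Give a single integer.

Answer: 17

Derivation:
Op 1: place WQ@(3,3)
Op 2: place BN@(3,0)
Op 3: place BQ@(3,1)
Op 4: place WQ@(0,0)
Op 5: place BR@(3,4)
Op 6: place WN@(3,2)
Op 7: place BK@(1,0)
Op 8: place BN@(0,3)
Per-piece attacks for B:
  BN@(0,3): attacks (2,4) (1,1) (2,2)
  BK@(1,0): attacks (1,1) (2,0) (0,0) (2,1) (0,1)
  BN@(3,0): attacks (4,2) (2,2) (1,1)
  BQ@(3,1): attacks (3,2) (3,0) (4,1) (2,1) (1,1) (0,1) (4,2) (4,0) (2,2) (1,3) (0,4) (2,0) [ray(0,1) blocked at (3,2); ray(0,-1) blocked at (3,0)]
  BR@(3,4): attacks (3,3) (4,4) (2,4) (1,4) (0,4) [ray(0,-1) blocked at (3,3)]
Union (17 distinct): (0,0) (0,1) (0,4) (1,1) (1,3) (1,4) (2,0) (2,1) (2,2) (2,4) (3,0) (3,2) (3,3) (4,0) (4,1) (4,2) (4,4)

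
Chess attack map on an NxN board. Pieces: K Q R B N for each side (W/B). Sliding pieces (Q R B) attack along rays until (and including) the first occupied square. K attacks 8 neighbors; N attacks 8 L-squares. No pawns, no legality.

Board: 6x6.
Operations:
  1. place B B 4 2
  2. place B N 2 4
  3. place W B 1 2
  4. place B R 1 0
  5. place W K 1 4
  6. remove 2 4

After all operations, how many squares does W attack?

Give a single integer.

Answer: 13

Derivation:
Op 1: place BB@(4,2)
Op 2: place BN@(2,4)
Op 3: place WB@(1,2)
Op 4: place BR@(1,0)
Op 5: place WK@(1,4)
Op 6: remove (2,4)
Per-piece attacks for W:
  WB@(1,2): attacks (2,3) (3,4) (4,5) (2,1) (3,0) (0,3) (0,1)
  WK@(1,4): attacks (1,5) (1,3) (2,4) (0,4) (2,5) (2,3) (0,5) (0,3)
Union (13 distinct): (0,1) (0,3) (0,4) (0,5) (1,3) (1,5) (2,1) (2,3) (2,4) (2,5) (3,0) (3,4) (4,5)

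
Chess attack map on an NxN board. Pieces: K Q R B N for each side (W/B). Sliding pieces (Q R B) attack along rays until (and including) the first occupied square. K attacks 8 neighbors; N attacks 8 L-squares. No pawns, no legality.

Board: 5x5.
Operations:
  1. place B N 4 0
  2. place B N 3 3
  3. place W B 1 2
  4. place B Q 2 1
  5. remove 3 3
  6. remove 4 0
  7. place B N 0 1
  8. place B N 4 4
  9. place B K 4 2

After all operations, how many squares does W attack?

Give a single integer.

Op 1: place BN@(4,0)
Op 2: place BN@(3,3)
Op 3: place WB@(1,2)
Op 4: place BQ@(2,1)
Op 5: remove (3,3)
Op 6: remove (4,0)
Op 7: place BN@(0,1)
Op 8: place BN@(4,4)
Op 9: place BK@(4,2)
Per-piece attacks for W:
  WB@(1,2): attacks (2,3) (3,4) (2,1) (0,3) (0,1) [ray(1,-1) blocked at (2,1); ray(-1,-1) blocked at (0,1)]
Union (5 distinct): (0,1) (0,3) (2,1) (2,3) (3,4)

Answer: 5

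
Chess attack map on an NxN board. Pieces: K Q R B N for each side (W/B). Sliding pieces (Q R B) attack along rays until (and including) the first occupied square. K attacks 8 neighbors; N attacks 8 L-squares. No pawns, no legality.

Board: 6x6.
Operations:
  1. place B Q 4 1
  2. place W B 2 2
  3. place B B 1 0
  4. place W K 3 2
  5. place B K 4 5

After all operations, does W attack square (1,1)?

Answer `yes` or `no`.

Answer: yes

Derivation:
Op 1: place BQ@(4,1)
Op 2: place WB@(2,2)
Op 3: place BB@(1,0)
Op 4: place WK@(3,2)
Op 5: place BK@(4,5)
Per-piece attacks for W:
  WB@(2,2): attacks (3,3) (4,4) (5,5) (3,1) (4,0) (1,3) (0,4) (1,1) (0,0)
  WK@(3,2): attacks (3,3) (3,1) (4,2) (2,2) (4,3) (4,1) (2,3) (2,1)
W attacks (1,1): yes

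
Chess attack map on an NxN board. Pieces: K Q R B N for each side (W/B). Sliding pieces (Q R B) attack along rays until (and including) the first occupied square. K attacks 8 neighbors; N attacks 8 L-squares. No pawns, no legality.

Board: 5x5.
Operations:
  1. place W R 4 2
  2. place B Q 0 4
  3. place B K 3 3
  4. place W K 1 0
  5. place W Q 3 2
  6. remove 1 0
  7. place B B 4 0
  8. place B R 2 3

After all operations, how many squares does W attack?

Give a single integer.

Op 1: place WR@(4,2)
Op 2: place BQ@(0,4)
Op 3: place BK@(3,3)
Op 4: place WK@(1,0)
Op 5: place WQ@(3,2)
Op 6: remove (1,0)
Op 7: place BB@(4,0)
Op 8: place BR@(2,3)
Per-piece attacks for W:
  WQ@(3,2): attacks (3,3) (3,1) (3,0) (4,2) (2,2) (1,2) (0,2) (4,3) (4,1) (2,3) (2,1) (1,0) [ray(0,1) blocked at (3,3); ray(1,0) blocked at (4,2); ray(-1,1) blocked at (2,3)]
  WR@(4,2): attacks (4,3) (4,4) (4,1) (4,0) (3,2) [ray(0,-1) blocked at (4,0); ray(-1,0) blocked at (3,2)]
Union (15 distinct): (0,2) (1,0) (1,2) (2,1) (2,2) (2,3) (3,0) (3,1) (3,2) (3,3) (4,0) (4,1) (4,2) (4,3) (4,4)

Answer: 15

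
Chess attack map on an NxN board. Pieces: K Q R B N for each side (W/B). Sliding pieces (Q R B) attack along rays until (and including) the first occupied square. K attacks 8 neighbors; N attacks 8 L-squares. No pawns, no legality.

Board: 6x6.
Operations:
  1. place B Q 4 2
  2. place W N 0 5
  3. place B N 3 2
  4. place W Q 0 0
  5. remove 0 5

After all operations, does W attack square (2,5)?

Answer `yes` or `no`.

Answer: no

Derivation:
Op 1: place BQ@(4,2)
Op 2: place WN@(0,5)
Op 3: place BN@(3,2)
Op 4: place WQ@(0,0)
Op 5: remove (0,5)
Per-piece attacks for W:
  WQ@(0,0): attacks (0,1) (0,2) (0,3) (0,4) (0,5) (1,0) (2,0) (3,0) (4,0) (5,0) (1,1) (2,2) (3,3) (4,4) (5,5)
W attacks (2,5): no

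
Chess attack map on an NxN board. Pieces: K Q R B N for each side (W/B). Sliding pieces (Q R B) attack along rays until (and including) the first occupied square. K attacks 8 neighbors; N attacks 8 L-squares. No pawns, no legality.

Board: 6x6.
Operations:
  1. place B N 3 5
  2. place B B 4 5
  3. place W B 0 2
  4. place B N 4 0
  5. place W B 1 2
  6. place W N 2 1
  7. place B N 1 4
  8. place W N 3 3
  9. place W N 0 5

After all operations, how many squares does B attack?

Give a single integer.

Op 1: place BN@(3,5)
Op 2: place BB@(4,5)
Op 3: place WB@(0,2)
Op 4: place BN@(4,0)
Op 5: place WB@(1,2)
Op 6: place WN@(2,1)
Op 7: place BN@(1,4)
Op 8: place WN@(3,3)
Op 9: place WN@(0,5)
Per-piece attacks for B:
  BN@(1,4): attacks (3,5) (2,2) (3,3) (0,2)
  BN@(3,5): attacks (4,3) (5,4) (2,3) (1,4)
  BN@(4,0): attacks (5,2) (3,2) (2,1)
  BB@(4,5): attacks (5,4) (3,4) (2,3) (1,2) [ray(-1,-1) blocked at (1,2)]
Union (13 distinct): (0,2) (1,2) (1,4) (2,1) (2,2) (2,3) (3,2) (3,3) (3,4) (3,5) (4,3) (5,2) (5,4)

Answer: 13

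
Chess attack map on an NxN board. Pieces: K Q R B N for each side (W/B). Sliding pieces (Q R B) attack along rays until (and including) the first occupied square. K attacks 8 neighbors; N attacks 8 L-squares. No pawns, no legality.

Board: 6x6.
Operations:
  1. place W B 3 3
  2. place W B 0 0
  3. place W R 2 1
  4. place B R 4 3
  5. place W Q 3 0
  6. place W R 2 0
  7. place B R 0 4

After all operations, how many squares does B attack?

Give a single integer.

Op 1: place WB@(3,3)
Op 2: place WB@(0,0)
Op 3: place WR@(2,1)
Op 4: place BR@(4,3)
Op 5: place WQ@(3,0)
Op 6: place WR@(2,0)
Op 7: place BR@(0,4)
Per-piece attacks for B:
  BR@(0,4): attacks (0,5) (0,3) (0,2) (0,1) (0,0) (1,4) (2,4) (3,4) (4,4) (5,4) [ray(0,-1) blocked at (0,0)]
  BR@(4,3): attacks (4,4) (4,5) (4,2) (4,1) (4,0) (5,3) (3,3) [ray(-1,0) blocked at (3,3)]
Union (16 distinct): (0,0) (0,1) (0,2) (0,3) (0,5) (1,4) (2,4) (3,3) (3,4) (4,0) (4,1) (4,2) (4,4) (4,5) (5,3) (5,4)

Answer: 16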